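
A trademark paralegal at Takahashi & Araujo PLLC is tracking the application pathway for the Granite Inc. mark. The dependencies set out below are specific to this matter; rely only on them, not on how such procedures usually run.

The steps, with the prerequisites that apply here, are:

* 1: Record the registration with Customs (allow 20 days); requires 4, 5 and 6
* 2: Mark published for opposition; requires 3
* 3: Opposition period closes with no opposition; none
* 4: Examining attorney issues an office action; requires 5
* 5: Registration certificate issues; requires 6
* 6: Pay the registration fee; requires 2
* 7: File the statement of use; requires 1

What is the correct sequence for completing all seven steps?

3, 2, 6, 5, 4, 1, 7

3 is the only step with nothing outstanding, so it goes first.
2 is the only step now ready → 2.
6 needed 2, now all done → 6.
5 needed 6, now all done → 5.
That leaves 4 as the only ready step → 4.
1 needed 4, 5 and 6, now all done → 1.
7 needed 1, now all done → 7.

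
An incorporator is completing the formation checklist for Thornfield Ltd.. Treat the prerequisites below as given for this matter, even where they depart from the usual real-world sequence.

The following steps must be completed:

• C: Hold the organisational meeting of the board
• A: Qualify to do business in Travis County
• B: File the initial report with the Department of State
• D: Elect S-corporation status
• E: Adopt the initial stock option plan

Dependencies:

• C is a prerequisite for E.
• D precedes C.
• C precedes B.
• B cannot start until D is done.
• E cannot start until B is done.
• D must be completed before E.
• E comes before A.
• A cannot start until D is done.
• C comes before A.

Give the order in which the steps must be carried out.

D → C → B → E → A

D is the only step with nothing outstanding, so it goes first.
C needed D, now all done → C.
B is the only step now ready → B.
E is the only step now ready → E.
A needed C, D and E, now all done → A.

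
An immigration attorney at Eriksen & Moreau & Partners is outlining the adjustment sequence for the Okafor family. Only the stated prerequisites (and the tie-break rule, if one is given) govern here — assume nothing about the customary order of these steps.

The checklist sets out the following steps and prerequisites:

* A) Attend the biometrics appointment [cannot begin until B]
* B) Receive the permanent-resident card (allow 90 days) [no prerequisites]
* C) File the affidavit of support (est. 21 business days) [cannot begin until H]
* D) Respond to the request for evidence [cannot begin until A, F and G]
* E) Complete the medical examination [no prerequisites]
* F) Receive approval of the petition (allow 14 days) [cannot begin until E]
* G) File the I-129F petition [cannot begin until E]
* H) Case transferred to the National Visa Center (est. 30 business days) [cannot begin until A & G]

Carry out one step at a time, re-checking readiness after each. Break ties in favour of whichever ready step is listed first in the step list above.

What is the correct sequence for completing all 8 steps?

B A E F G D H C

Nothing is required for B and E. B is listed earlier → B first.
A and E are both available; A is listed earlier → A.
E is the only step now ready → E.
Now F and G have their prerequisites met. F is listed earlier, so F next.
G is the only step now ready → G.
D and H are both available; D is listed earlier → D.
That leaves H as the only ready step → H.
C needed H, now all done → C.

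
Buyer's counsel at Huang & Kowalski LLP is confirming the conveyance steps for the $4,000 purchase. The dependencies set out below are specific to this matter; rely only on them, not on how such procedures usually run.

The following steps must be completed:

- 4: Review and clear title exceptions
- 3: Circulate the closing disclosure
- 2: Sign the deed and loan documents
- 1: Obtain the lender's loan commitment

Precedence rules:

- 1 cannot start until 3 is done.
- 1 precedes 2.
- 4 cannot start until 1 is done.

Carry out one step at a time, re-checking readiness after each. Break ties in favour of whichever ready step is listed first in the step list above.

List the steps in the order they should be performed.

3 1 4 2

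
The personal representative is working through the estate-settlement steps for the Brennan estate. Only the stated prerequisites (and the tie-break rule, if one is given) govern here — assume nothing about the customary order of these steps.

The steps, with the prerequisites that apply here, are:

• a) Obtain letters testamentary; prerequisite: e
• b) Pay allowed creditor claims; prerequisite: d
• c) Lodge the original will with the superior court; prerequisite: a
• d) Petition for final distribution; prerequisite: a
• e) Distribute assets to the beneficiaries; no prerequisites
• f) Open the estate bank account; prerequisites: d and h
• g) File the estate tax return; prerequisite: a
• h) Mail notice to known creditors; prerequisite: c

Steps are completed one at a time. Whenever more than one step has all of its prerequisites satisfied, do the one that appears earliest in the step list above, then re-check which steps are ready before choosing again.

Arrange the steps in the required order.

Only e has no prerequisites, so it is first.
Next only a has its prerequisites met → a.
Now c, d and g have their prerequisites met. c is listed earlier, so c next.
Now d, g and h have their prerequisites met. d is listed earlier, so d next.
Ready: b, g and h. b is listed earlier → b.
Now g and h have their prerequisites met. g is listed earlier, so g next.
h is the only step now ready → h.
f needed d and h, now all done → f.

e a c d b g h f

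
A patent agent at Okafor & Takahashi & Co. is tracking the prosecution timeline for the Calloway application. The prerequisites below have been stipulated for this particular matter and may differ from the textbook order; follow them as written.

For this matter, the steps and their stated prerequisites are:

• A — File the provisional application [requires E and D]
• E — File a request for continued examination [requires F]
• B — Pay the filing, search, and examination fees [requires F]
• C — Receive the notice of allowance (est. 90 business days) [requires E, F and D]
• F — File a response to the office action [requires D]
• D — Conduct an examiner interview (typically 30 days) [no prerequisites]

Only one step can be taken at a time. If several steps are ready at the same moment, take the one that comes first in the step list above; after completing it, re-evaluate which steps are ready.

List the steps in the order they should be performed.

Only D has no prerequisites, so it is first.
F needed D, now all done → F.
Now E and B have their prerequisites met. E is listed earlier, so E next.
A and C now also ready, so the ready set is {A, B, C}; A is listed earlier → A.
Ready: B and C. B is listed earlier → B.
C needed E, F and D, now all done → C.

D F E A B C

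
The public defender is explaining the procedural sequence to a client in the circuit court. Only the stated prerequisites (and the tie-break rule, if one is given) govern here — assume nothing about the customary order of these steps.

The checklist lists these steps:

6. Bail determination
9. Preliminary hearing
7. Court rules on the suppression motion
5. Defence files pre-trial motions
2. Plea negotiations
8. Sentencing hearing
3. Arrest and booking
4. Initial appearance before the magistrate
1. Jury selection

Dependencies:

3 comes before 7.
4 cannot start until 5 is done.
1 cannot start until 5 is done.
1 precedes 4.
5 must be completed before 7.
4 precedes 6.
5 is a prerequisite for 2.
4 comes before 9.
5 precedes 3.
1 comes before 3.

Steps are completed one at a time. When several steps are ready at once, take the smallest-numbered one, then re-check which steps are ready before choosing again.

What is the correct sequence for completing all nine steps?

5 1 2 3 4 6 7 8 9

Nothing is required for 5 and 8. 5 has the earlier label → 5 first.
1 and 2 now also ready, so the ready set is {1, 2, 8}; 1 has the earlier label → 1.
3 and 4 now also ready, so the ready set is {2, 3, 4, 8}; 2 has the earlier label → 2.
Ready: 3, 4 and 8. 3 has the earlier label → 3.
4, 7 and 8 are all available; 4 has the earlier label → 4.
6, 7, 8 and 9 are all available; 6 has the earlier label → 6.
Now 7, 8 and 9 have their prerequisites met. 7 has the earlier label, so 7 next.
8 and 9 are both available; 8 has the earlier label → 8.
That leaves 9 as the only ready step → 9.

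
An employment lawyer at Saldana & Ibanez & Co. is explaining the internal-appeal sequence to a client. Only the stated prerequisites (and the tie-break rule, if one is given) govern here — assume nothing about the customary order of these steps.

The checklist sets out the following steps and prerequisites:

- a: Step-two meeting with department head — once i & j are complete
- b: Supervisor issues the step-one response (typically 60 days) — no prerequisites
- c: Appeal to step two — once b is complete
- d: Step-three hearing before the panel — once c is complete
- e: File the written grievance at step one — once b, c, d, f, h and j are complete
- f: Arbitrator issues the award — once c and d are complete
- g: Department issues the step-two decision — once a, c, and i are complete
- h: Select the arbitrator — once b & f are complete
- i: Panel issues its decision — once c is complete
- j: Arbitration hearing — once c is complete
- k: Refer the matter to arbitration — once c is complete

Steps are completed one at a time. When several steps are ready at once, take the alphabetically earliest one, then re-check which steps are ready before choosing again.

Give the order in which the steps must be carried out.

b c d f h i j a e g k

Only b has no prerequisites, so it is first.
c is the only step now ready → c.
Ready: d, i, j and k. d has the earlier label → d.
Ready: f, i, j and k. f has the earlier label → f.
h now also ready, so the ready set is {h, i, j, k}; h has the earlier label → h.
Ready: i, j and k. i has the earlier label → i.
Ready: j and k. j has the earlier label → j.
a and e now also ready, so the ready set is {a, e, k}; a has the earlier label → a.
g now also ready, so the ready set is {e, g, k}; e has the earlier label → e.
Now g and k have their prerequisites met. g has the earlier label, so g next.
That leaves k as the only ready step → k.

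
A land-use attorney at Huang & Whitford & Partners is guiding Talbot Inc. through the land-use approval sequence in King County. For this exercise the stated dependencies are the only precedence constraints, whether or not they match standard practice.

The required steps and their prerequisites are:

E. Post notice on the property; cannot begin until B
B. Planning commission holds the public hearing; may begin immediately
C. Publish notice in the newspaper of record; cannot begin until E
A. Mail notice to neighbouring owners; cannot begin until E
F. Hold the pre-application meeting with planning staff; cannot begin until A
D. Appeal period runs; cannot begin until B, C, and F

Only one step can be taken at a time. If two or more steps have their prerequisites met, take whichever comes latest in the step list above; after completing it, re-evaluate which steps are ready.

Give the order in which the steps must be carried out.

Only B has no prerequisites, so it is first.
E needed B, now all done → E.
Now A and C have their prerequisites met. A is listed later, so A next.
F and C are both available; F is listed later → F.
C needed E, now all done → C.
D needed F, C and B, now all done → D.

B E A F C D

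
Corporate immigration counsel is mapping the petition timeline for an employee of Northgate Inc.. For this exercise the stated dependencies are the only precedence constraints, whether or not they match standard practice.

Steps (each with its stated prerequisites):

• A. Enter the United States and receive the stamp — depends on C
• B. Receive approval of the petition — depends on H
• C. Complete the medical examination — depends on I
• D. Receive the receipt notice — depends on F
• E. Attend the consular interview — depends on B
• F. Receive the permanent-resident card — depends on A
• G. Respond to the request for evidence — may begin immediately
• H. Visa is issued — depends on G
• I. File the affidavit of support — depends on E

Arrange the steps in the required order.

G is the only step with nothing outstanding, so it goes first.
H is the only step now ready → H.
B is the only step now ready → B.
That leaves E as the only ready step → E.
Next only I has its prerequisites met → I.
That leaves C as the only ready step → C.
A is the only step now ready → A.
That leaves F as the only ready step → F.
D needed F, now all done → D.

G, H, B, E, I, C, A, F, D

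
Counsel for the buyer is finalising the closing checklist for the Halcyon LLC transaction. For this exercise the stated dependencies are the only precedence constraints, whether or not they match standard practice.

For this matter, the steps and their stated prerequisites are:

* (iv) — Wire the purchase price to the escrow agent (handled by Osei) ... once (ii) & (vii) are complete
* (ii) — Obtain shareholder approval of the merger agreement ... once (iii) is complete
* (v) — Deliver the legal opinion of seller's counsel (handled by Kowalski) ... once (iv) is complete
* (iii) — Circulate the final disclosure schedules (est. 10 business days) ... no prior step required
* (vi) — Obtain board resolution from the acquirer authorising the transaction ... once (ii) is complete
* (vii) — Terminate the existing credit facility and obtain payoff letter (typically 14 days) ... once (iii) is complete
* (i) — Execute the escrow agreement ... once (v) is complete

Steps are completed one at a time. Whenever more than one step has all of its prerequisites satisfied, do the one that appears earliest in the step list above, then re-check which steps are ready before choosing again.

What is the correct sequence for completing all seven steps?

(iii), (ii), (vi), (vii), (iv), (v), (i)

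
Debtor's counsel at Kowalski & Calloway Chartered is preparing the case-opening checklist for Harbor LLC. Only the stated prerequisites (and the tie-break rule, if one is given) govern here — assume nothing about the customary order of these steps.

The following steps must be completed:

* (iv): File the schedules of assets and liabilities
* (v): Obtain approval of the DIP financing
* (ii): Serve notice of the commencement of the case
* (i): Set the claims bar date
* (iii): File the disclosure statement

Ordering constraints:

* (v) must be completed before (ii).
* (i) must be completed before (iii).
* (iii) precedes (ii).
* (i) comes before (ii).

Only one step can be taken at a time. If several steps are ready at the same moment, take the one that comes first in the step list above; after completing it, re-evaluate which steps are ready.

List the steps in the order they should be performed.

(iv), (v), (i), (iii), (ii)

(iv), (v) and (i) have no prerequisites; (iv) is listed earlier, so (iv) is first.
Ready: (v) and (i). (v) is listed earlier → (v).
That leaves (i) as the only ready step → (i).
Next only (iii) has its prerequisites met → (iii).
(ii) needed (v), (i) and (iii), now all done → (ii).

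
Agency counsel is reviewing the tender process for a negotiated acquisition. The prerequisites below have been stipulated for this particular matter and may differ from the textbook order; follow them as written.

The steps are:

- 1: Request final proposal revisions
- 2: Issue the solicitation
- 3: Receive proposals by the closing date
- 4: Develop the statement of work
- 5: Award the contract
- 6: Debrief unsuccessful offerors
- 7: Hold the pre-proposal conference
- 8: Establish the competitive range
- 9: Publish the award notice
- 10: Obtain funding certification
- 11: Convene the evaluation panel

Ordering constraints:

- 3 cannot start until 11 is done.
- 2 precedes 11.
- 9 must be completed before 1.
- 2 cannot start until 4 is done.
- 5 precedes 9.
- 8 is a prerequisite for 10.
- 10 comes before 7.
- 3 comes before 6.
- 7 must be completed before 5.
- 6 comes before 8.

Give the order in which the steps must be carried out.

4, 2, 11, 3, 6, 8, 10, 7, 5, 9, 1

4 is the only step with nothing outstanding, so it goes first.
That leaves 2 as the only ready step → 2.
That leaves 11 as the only ready step → 11.
3 needed 11, now all done → 3.
6 needed 3, now all done → 6.
8 is the only step now ready → 8.
10 needed 8, now all done → 10.
7 needed 10, now all done → 7.
Next only 5 has its prerequisites met → 5.
That leaves 9 as the only ready step → 9.
1 is the only step now ready → 1.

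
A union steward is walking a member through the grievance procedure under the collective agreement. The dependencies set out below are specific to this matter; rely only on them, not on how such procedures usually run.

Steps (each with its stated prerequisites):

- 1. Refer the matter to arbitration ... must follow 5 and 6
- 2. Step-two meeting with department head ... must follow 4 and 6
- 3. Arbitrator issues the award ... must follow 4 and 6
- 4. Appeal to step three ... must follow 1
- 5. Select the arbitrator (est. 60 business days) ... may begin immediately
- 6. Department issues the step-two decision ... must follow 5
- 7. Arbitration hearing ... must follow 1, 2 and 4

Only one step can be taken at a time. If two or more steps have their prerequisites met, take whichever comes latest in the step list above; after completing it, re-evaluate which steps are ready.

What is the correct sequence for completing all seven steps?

5 is the only step with nothing outstanding, so it goes first.
6 needed 5, now all done → 6.
1 needed 6 and 5, now all done → 1.
4 is the only step now ready → 4.
3 and 2 are both available; 3 is listed later → 3.
Next only 2 has its prerequisites met → 2.
That leaves 7 as the only ready step → 7.

5, 6, 1, 4, 3, 2, 7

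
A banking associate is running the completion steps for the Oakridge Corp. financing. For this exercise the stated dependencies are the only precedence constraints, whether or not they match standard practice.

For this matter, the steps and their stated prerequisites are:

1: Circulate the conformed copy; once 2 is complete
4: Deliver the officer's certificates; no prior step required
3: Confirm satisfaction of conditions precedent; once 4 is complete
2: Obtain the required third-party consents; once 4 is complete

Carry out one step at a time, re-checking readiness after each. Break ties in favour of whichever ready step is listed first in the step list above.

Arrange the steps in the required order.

Only 4 has no prerequisites, so it is first.
Now 3 and 2 have their prerequisites met. 3 is listed earlier, so 3 next.
Next only 2 has its prerequisites met → 2.
1 needed 2, now all done → 1.

4, 3, 2, 1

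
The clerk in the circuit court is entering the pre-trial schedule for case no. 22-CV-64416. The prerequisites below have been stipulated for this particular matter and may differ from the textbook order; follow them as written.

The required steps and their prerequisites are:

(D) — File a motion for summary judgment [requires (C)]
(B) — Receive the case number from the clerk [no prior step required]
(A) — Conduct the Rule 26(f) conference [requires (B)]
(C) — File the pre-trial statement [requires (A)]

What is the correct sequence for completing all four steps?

(B) is the only step with nothing outstanding, so it goes first.
(A) is the only step now ready → (A).
(C) is the only step now ready → (C).
Next only (D) has its prerequisites met → (D).

(B) → (A) → (C) → (D)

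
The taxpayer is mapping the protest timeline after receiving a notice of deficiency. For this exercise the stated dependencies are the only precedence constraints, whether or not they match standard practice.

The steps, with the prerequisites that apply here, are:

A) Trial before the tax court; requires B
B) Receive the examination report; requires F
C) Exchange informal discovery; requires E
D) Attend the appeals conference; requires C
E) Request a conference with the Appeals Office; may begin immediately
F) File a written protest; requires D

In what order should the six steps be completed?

E → C → D → F → B → A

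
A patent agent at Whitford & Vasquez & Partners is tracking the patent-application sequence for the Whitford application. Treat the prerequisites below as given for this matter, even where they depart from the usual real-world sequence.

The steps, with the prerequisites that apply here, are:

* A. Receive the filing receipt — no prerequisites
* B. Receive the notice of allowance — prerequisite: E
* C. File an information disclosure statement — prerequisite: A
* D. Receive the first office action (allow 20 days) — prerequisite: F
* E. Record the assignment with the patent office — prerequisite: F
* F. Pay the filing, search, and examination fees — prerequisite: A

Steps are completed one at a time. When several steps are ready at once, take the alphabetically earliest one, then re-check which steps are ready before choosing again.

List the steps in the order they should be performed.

A has no prerequisites → A first.
C and F are both available; C has the earlier label → C.
Next only F has its prerequisites met → F.
Now D and E have their prerequisites met. D has the earlier label, so D next.
E is the only step now ready → E.
B needed E, now all done → B.

A, C, F, D, E, B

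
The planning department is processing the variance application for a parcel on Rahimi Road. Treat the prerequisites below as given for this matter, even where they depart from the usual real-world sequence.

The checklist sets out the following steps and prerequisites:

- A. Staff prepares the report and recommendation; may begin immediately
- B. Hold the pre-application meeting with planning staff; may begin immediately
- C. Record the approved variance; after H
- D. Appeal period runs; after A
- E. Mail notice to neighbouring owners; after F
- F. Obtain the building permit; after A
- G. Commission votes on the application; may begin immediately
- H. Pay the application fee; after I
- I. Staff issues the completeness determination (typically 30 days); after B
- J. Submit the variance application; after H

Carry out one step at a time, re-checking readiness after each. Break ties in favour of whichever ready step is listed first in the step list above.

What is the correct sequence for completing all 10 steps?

A, B, D, F, E, G, I, H, C, J

Nothing is required for A, B and G. A is listed earlier → A first.
D and F now also ready, so the ready set is {B, D, F, G}; B is listed earlier → B.
Now D, F, G and I have their prerequisites met. D is listed earlier, so D next.
Ready: F, G and I. F is listed earlier → F.
E now also ready, so the ready set is {E, G, I}; E is listed earlier → E.
Ready: G and I. G is listed earlier → G.
I is the only step now ready → I.
H is the only step now ready → H.
Now C and J have their prerequisites met. C is listed earlier, so C next.
That leaves J as the only ready step → J.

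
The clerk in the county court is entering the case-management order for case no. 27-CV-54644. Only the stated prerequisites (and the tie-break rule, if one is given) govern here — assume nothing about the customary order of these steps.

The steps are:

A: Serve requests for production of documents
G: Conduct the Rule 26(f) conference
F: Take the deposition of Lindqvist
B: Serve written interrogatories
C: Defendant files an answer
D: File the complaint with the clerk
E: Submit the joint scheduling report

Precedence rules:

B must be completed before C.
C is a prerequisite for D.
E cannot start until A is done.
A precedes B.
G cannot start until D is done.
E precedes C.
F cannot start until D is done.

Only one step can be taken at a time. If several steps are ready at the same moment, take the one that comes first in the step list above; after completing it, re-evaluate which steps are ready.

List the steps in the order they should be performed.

A, B, E, C, D, G, F

A is the only step with nothing outstanding, so it goes first.
Now B and E have their prerequisites met. B is listed earlier, so B next.
E is the only step now ready → E.
C is the only step now ready → C.
D needed C, now all done → D.
Now G and F have their prerequisites met. G is listed earlier, so G next.
F is the only step now ready → F.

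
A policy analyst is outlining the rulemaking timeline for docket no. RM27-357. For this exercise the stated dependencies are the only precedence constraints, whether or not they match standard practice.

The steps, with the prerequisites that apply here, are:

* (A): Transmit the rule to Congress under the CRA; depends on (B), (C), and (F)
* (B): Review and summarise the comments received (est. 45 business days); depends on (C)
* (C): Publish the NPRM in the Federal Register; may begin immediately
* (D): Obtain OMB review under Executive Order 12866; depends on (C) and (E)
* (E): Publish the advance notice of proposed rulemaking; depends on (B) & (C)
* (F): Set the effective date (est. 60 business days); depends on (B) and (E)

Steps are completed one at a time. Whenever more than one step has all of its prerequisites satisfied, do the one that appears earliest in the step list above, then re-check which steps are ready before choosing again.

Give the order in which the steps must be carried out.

(C) (B) (E) (D) (F) (A)

Only (C) has no prerequisites, so it is first.
(B) needed (C), now all done → (B).
Next only (E) has its prerequisites met → (E).
(D) and (F) are both available; (D) is listed earlier → (D).
(F) is the only step now ready → (F).
(A) needed (B), (C) and (F), now all done → (A).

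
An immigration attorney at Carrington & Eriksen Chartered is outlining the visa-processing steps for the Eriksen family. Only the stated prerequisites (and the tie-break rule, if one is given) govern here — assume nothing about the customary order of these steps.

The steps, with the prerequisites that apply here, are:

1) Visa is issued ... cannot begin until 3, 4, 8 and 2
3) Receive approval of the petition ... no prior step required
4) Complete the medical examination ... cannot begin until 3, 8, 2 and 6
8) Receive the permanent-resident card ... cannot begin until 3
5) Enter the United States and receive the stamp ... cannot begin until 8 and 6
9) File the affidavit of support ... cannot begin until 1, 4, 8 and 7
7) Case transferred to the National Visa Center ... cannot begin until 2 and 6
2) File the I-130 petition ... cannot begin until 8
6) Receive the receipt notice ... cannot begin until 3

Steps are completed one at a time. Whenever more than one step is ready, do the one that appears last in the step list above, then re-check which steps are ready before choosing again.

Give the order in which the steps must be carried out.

3, 6, 8, 2, 7, 5, 4, 1, 9

3 is the only step with nothing outstanding, so it goes first.
Now 6 and 8 have their prerequisites met. 6 is listed later, so 6 next.
8 is the only step now ready → 8.
2 and 5 are both available; 2 is listed later → 2.
7, 5 and 4 are all available; 7 is listed later → 7.
5 and 4 are both available; 5 is listed later → 5.
4 is the only step now ready → 4.
1 needed 2, 8, 4 and 3, now all done → 1.
That leaves 9 as the only ready step → 9.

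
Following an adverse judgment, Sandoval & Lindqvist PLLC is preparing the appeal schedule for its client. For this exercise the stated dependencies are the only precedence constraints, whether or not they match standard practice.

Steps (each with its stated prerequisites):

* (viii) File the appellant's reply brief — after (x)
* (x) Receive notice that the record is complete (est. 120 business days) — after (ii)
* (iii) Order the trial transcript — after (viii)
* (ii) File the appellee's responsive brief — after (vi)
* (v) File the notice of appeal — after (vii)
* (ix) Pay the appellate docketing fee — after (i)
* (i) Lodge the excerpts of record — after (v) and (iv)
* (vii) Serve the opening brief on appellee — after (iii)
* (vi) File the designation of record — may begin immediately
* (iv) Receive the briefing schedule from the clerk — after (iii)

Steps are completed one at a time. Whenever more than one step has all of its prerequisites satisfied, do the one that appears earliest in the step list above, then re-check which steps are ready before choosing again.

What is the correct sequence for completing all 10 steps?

(vi) → (ii) → (x) → (viii) → (iii) → (vii) → (v) → (iv) → (i) → (ix)

Only (vi) has no prerequisites, so it is first.
(ii) needed (vi), now all done → (ii).
Next only (x) has its prerequisites met → (x).
(viii) is the only step now ready → (viii).
(iii) needed (viii), now all done → (iii).
Ready: (vii) and (iv). (vii) is listed earlier → (vii).
Now (v) and (iv) have their prerequisites met. (v) is listed earlier, so (v) next.
(iv) is the only step now ready → (iv).
That leaves (i) as the only ready step → (i).
(ix) needed (i), now all done → (ix).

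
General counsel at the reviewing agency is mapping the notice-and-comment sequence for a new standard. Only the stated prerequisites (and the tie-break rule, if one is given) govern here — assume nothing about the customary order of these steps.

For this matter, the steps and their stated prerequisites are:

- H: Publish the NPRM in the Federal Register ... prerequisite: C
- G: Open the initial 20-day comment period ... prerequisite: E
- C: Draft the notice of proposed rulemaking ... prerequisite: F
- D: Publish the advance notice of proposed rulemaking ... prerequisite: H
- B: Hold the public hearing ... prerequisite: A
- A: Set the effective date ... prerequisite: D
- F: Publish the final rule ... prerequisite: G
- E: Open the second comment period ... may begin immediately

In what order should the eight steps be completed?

E is the only step with nothing outstanding, so it goes first.
Next only G has its prerequisites met → G.
F needed G, now all done → F.
That leaves C as the only ready step → C.
That leaves H as the only ready step → H.
D is the only step now ready → D.
A is the only step now ready → A.
B needed A, now all done → B.

E, G, F, C, H, D, A, B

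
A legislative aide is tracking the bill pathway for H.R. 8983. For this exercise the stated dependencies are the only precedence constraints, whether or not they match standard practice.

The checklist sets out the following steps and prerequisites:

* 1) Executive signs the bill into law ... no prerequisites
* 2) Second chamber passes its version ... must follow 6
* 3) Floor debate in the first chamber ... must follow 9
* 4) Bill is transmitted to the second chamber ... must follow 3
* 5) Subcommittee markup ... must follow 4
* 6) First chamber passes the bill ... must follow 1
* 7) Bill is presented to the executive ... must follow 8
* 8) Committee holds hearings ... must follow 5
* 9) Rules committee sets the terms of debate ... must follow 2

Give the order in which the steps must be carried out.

1 is the only step with nothing outstanding, so it goes first.
Next only 6 has its prerequisites met → 6.
2 needed 6, now all done → 2.
9 is the only step now ready → 9.
That leaves 3 as the only ready step → 3.
Next only 4 has its prerequisites met → 4.
5 is the only step now ready → 5.
8 needed 5, now all done → 8.
7 needed 8, now all done → 7.

1 6 2 9 3 4 5 8 7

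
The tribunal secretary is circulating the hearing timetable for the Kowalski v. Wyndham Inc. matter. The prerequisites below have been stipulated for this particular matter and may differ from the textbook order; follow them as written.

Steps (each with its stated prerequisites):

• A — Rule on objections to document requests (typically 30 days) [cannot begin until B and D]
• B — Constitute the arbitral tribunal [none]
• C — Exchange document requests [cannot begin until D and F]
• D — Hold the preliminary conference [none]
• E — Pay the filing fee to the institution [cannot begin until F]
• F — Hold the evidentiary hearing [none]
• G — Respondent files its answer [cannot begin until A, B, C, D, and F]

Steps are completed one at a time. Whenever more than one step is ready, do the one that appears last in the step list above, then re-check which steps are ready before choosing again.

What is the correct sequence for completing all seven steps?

F E D C B A G

Nothing is required for F, D and B. F is listed later → F first.
E, D and B are all available; E is listed later → E.
Now D and B have their prerequisites met. D is listed later, so D next.
C now also ready, so the ready set is {C, B}; C is listed later → C.
Next only B has its prerequisites met → B.
A needed D and B, now all done → A.
G is the only step now ready → G.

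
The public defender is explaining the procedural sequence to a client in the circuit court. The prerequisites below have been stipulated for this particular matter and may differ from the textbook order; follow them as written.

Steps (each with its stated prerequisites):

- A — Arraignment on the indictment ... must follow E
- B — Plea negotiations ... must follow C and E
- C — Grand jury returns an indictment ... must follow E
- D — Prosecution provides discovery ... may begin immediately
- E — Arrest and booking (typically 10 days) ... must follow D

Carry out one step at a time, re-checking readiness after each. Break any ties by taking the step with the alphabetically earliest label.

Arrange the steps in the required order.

D has no prerequisites → D first.
E needed D, now all done → E.
A and C are both available; A has the earlier label → A.
Next only C has its prerequisites met → C.
Next only B has its prerequisites met → B.

D, E, A, C, B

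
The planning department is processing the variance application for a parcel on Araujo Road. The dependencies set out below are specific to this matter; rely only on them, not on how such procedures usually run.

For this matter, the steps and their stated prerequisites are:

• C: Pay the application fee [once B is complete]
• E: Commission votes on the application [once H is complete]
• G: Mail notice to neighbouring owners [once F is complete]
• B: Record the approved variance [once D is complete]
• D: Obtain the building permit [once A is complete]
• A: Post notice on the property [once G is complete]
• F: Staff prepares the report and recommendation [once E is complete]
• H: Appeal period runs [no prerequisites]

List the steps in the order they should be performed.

Only H has no prerequisites, so it is first.
E needed H, now all done → E.
F needed E, now all done → F.
G needed F, now all done → G.
A needed G, now all done → A.
D needed A, now all done → D.
That leaves B as the only ready step → B.
C is the only step now ready → C.

H, E, F, G, A, D, B, C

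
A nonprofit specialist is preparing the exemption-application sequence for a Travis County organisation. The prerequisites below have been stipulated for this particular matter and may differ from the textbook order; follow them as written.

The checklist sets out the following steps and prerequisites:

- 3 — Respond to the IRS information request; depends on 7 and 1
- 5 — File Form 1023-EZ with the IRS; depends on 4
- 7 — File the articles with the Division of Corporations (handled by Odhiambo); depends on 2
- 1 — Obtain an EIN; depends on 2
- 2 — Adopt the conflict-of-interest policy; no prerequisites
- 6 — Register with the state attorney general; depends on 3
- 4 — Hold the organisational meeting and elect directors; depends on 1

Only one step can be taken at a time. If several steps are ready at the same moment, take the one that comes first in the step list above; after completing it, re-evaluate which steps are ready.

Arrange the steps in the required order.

2, 7, 1, 3, 6, 4, 5

Only 2 has no prerequisites, so it is first.
Now 7 and 1 have their prerequisites met. 7 is listed earlier, so 7 next.
1 needed 2, now all done → 1.
Ready: 3 and 4. 3 is listed earlier → 3.
6 now also ready, so the ready set is {6, 4}; 6 is listed earlier → 6.
That leaves 4 as the only ready step → 4.
That leaves 5 as the only ready step → 5.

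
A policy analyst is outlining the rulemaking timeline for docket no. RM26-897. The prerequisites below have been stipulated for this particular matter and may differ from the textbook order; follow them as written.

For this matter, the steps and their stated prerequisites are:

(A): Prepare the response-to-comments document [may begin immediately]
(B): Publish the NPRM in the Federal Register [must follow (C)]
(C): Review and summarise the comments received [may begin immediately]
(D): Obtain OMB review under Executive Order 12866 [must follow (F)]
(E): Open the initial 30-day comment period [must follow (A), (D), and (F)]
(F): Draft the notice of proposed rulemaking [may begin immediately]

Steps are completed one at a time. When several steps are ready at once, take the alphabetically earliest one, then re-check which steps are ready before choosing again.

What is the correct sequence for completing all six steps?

(A), (C) and (F) have no prerequisites; (A) has the earlier label, so (A) is first.
Now (C) and (F) have their prerequisites met. (C) has the earlier label, so (C) next.
(B) and (F) are both available; (B) has the earlier label → (B).
That leaves (F) as the only ready step → (F).
(D) is the only step now ready → (D).
(E) needed (A), (D) and (F), now all done → (E).

(A), (C), (B), (F), (D), (E)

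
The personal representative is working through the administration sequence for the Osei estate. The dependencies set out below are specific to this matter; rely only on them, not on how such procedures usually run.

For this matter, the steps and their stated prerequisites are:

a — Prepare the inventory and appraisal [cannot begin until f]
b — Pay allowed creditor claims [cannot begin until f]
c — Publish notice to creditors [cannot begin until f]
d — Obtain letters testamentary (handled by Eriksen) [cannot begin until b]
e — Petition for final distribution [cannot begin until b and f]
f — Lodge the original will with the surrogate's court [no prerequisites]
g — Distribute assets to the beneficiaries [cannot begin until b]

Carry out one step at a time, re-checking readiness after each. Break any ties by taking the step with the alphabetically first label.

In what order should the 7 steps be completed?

f, a, b, c, d, e, g

f has no prerequisites → f first.
a, b and c are all available; a has the earlier label → a.
Ready: b and c. b has the earlier label → b.
Ready: c, d, e and g. c has the earlier label → c.
Ready: d, e and g. d has the earlier label → d.
e and g are both available; e has the earlier label → e.
Next only g has its prerequisites met → g.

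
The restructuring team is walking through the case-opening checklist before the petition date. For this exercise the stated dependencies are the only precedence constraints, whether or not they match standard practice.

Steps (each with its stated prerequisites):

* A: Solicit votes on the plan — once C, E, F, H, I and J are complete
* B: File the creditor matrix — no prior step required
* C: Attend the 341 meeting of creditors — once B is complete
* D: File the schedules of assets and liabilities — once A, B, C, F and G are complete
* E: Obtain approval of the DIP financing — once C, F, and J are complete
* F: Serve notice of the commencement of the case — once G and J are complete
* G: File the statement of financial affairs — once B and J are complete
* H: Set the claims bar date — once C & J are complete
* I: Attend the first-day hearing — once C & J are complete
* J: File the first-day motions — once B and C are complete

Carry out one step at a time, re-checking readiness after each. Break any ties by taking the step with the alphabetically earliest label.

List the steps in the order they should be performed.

B, C, J, G, F, E, H, I, A, D

B is the only step with nothing outstanding, so it goes first.
That leaves C as the only ready step → C.
J needed B and C, now all done → J.
G, H and I are all available; G has the earlier label → G.
F now also ready, so the ready set is {F, H, I}; F has the earlier label → F.
E, H and I are all available; E has the earlier label → E.
Ready: H and I. H has the earlier label → H.
I is the only step now ready → I.
That leaves A as the only ready step → A.
D needed A, B, C, F and G, now all done → D.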